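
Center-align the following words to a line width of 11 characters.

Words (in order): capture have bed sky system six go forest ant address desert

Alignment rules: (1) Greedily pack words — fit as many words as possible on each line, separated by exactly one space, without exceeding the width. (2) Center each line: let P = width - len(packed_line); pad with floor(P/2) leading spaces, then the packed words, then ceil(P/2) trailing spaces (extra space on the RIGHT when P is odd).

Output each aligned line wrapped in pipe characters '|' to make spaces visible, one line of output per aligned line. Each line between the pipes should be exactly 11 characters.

Line 1: ['capture'] (min_width=7, slack=4)
Line 2: ['have', 'bed'] (min_width=8, slack=3)
Line 3: ['sky', 'system'] (min_width=10, slack=1)
Line 4: ['six', 'go'] (min_width=6, slack=5)
Line 5: ['forest', 'ant'] (min_width=10, slack=1)
Line 6: ['address'] (min_width=7, slack=4)
Line 7: ['desert'] (min_width=6, slack=5)

Answer: |  capture  |
| have bed  |
|sky system |
|  six go   |
|forest ant |
|  address  |
|  desert   |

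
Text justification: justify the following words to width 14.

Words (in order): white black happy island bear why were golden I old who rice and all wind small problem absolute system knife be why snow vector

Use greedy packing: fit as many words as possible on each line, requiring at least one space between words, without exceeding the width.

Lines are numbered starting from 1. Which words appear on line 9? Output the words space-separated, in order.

Answer: system knife

Derivation:
Line 1: ['white', 'black'] (min_width=11, slack=3)
Line 2: ['happy', 'island'] (min_width=12, slack=2)
Line 3: ['bear', 'why', 'were'] (min_width=13, slack=1)
Line 4: ['golden', 'I', 'old'] (min_width=12, slack=2)
Line 5: ['who', 'rice', 'and'] (min_width=12, slack=2)
Line 6: ['all', 'wind', 'small'] (min_width=14, slack=0)
Line 7: ['problem'] (min_width=7, slack=7)
Line 8: ['absolute'] (min_width=8, slack=6)
Line 9: ['system', 'knife'] (min_width=12, slack=2)
Line 10: ['be', 'why', 'snow'] (min_width=11, slack=3)
Line 11: ['vector'] (min_width=6, slack=8)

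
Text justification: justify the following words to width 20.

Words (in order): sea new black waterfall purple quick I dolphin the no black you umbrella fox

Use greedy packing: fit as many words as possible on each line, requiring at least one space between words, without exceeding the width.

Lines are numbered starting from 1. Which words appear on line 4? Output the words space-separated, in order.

Line 1: ['sea', 'new', 'black'] (min_width=13, slack=7)
Line 2: ['waterfall', 'purple'] (min_width=16, slack=4)
Line 3: ['quick', 'I', 'dolphin', 'the'] (min_width=19, slack=1)
Line 4: ['no', 'black', 'you'] (min_width=12, slack=8)
Line 5: ['umbrella', 'fox'] (min_width=12, slack=8)

Answer: no black you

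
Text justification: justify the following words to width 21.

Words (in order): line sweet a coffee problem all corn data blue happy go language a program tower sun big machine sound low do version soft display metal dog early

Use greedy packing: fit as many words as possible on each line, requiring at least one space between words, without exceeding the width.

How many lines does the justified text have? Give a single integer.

Answer: 8

Derivation:
Line 1: ['line', 'sweet', 'a', 'coffee'] (min_width=19, slack=2)
Line 2: ['problem', 'all', 'corn', 'data'] (min_width=21, slack=0)
Line 3: ['blue', 'happy', 'go'] (min_width=13, slack=8)
Line 4: ['language', 'a', 'program'] (min_width=18, slack=3)
Line 5: ['tower', 'sun', 'big', 'machine'] (min_width=21, slack=0)
Line 6: ['sound', 'low', 'do', 'version'] (min_width=20, slack=1)
Line 7: ['soft', 'display', 'metal'] (min_width=18, slack=3)
Line 8: ['dog', 'early'] (min_width=9, slack=12)
Total lines: 8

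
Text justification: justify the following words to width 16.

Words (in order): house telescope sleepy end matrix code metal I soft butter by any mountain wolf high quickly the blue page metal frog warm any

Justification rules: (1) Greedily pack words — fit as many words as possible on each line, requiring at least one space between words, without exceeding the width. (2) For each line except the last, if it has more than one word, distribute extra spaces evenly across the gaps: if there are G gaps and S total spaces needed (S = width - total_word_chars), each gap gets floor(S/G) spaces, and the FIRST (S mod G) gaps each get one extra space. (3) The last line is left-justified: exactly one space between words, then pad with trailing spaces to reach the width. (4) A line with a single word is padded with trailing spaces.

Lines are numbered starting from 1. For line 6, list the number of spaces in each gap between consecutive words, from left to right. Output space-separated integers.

Answer: 4

Derivation:
Line 1: ['house', 'telescope'] (min_width=15, slack=1)
Line 2: ['sleepy', 'end'] (min_width=10, slack=6)
Line 3: ['matrix', 'code'] (min_width=11, slack=5)
Line 4: ['metal', 'I', 'soft'] (min_width=12, slack=4)
Line 5: ['butter', 'by', 'any'] (min_width=13, slack=3)
Line 6: ['mountain', 'wolf'] (min_width=13, slack=3)
Line 7: ['high', 'quickly', 'the'] (min_width=16, slack=0)
Line 8: ['blue', 'page', 'metal'] (min_width=15, slack=1)
Line 9: ['frog', 'warm', 'any'] (min_width=13, slack=3)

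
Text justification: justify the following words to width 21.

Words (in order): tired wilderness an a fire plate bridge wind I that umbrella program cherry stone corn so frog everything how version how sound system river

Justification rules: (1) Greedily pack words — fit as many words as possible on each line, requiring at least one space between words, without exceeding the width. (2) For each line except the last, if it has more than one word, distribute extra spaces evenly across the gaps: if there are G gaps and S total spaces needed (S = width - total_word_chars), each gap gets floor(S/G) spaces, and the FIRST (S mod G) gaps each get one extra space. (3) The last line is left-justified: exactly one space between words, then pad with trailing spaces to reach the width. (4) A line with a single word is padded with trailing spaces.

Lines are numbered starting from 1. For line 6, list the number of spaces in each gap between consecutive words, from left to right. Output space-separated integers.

Line 1: ['tired', 'wilderness', 'an', 'a'] (min_width=21, slack=0)
Line 2: ['fire', 'plate', 'bridge'] (min_width=17, slack=4)
Line 3: ['wind', 'I', 'that', 'umbrella'] (min_width=20, slack=1)
Line 4: ['program', 'cherry', 'stone'] (min_width=20, slack=1)
Line 5: ['corn', 'so', 'frog'] (min_width=12, slack=9)
Line 6: ['everything', 'how'] (min_width=14, slack=7)
Line 7: ['version', 'how', 'sound'] (min_width=17, slack=4)
Line 8: ['system', 'river'] (min_width=12, slack=9)

Answer: 8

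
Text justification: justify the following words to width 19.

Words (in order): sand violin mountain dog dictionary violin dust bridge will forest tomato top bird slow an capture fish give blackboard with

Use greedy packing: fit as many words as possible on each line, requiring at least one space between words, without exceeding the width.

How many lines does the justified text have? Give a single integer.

Answer: 8

Derivation:
Line 1: ['sand', 'violin'] (min_width=11, slack=8)
Line 2: ['mountain', 'dog'] (min_width=12, slack=7)
Line 3: ['dictionary', 'violin'] (min_width=17, slack=2)
Line 4: ['dust', 'bridge', 'will'] (min_width=16, slack=3)
Line 5: ['forest', 'tomato', 'top'] (min_width=17, slack=2)
Line 6: ['bird', 'slow', 'an'] (min_width=12, slack=7)
Line 7: ['capture', 'fish', 'give'] (min_width=17, slack=2)
Line 8: ['blackboard', 'with'] (min_width=15, slack=4)
Total lines: 8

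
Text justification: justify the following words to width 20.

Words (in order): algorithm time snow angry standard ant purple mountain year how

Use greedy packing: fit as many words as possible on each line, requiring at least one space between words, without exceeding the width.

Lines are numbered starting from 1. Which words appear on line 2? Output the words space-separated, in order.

Answer: angry standard ant

Derivation:
Line 1: ['algorithm', 'time', 'snow'] (min_width=19, slack=1)
Line 2: ['angry', 'standard', 'ant'] (min_width=18, slack=2)
Line 3: ['purple', 'mountain', 'year'] (min_width=20, slack=0)
Line 4: ['how'] (min_width=3, slack=17)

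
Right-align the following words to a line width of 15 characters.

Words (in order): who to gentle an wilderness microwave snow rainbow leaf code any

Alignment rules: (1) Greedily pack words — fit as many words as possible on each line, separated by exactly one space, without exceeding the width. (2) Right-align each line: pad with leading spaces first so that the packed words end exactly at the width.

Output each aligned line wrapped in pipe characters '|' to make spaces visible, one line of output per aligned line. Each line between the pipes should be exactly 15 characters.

Answer: |  who to gentle|
|  an wilderness|
| microwave snow|
|   rainbow leaf|
|       code any|

Derivation:
Line 1: ['who', 'to', 'gentle'] (min_width=13, slack=2)
Line 2: ['an', 'wilderness'] (min_width=13, slack=2)
Line 3: ['microwave', 'snow'] (min_width=14, slack=1)
Line 4: ['rainbow', 'leaf'] (min_width=12, slack=3)
Line 5: ['code', 'any'] (min_width=8, slack=7)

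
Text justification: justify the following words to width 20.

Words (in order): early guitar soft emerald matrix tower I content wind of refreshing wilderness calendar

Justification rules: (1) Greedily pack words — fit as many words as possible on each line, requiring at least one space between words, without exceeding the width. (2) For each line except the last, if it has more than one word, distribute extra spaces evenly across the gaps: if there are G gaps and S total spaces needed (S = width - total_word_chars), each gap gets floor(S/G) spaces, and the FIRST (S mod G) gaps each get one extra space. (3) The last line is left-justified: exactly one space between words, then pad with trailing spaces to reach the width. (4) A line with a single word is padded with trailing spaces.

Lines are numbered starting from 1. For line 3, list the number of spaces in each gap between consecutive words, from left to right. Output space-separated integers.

Answer: 2 2 2

Derivation:
Line 1: ['early', 'guitar', 'soft'] (min_width=17, slack=3)
Line 2: ['emerald', 'matrix', 'tower'] (min_width=20, slack=0)
Line 3: ['I', 'content', 'wind', 'of'] (min_width=17, slack=3)
Line 4: ['refreshing'] (min_width=10, slack=10)
Line 5: ['wilderness', 'calendar'] (min_width=19, slack=1)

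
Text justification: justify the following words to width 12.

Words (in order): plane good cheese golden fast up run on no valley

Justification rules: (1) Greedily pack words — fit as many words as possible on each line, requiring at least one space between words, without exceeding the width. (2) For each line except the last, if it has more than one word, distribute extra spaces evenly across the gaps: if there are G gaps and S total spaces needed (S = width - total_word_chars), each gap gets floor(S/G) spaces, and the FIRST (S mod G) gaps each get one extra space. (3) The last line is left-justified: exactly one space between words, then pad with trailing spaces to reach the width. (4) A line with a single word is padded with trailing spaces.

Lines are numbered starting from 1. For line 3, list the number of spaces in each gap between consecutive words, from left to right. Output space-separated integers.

Answer: 2

Derivation:
Line 1: ['plane', 'good'] (min_width=10, slack=2)
Line 2: ['cheese'] (min_width=6, slack=6)
Line 3: ['golden', 'fast'] (min_width=11, slack=1)
Line 4: ['up', 'run', 'on', 'no'] (min_width=12, slack=0)
Line 5: ['valley'] (min_width=6, slack=6)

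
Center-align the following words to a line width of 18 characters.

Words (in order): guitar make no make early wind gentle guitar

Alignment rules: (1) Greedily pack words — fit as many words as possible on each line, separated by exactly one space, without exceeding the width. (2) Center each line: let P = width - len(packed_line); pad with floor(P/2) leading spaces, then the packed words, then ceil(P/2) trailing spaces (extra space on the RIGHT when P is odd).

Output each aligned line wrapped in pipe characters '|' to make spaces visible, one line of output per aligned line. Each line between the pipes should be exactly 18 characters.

Line 1: ['guitar', 'make', 'no'] (min_width=14, slack=4)
Line 2: ['make', 'early', 'wind'] (min_width=15, slack=3)
Line 3: ['gentle', 'guitar'] (min_width=13, slack=5)

Answer: |  guitar make no  |
| make early wind  |
|  gentle guitar   |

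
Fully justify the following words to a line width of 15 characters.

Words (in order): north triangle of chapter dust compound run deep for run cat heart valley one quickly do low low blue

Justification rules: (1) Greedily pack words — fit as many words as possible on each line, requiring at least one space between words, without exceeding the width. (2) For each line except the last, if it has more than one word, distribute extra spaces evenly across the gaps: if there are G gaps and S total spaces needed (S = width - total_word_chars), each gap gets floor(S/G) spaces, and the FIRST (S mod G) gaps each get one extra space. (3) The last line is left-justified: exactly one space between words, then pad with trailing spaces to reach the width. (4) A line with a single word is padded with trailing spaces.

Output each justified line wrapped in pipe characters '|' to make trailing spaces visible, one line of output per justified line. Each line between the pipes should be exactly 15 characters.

Line 1: ['north', 'triangle'] (min_width=14, slack=1)
Line 2: ['of', 'chapter', 'dust'] (min_width=15, slack=0)
Line 3: ['compound', 'run'] (min_width=12, slack=3)
Line 4: ['deep', 'for', 'run'] (min_width=12, slack=3)
Line 5: ['cat', 'heart'] (min_width=9, slack=6)
Line 6: ['valley', 'one'] (min_width=10, slack=5)
Line 7: ['quickly', 'do', 'low'] (min_width=14, slack=1)
Line 8: ['low', 'blue'] (min_width=8, slack=7)

Answer: |north  triangle|
|of chapter dust|
|compound    run|
|deep   for  run|
|cat       heart|
|valley      one|
|quickly  do low|
|low blue       |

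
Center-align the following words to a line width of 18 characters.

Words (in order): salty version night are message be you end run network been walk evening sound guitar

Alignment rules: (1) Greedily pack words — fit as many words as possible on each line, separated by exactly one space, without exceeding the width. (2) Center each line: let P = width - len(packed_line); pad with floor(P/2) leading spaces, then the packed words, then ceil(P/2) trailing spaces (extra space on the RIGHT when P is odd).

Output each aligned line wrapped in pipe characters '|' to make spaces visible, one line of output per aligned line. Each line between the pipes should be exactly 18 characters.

Answer: |  salty version   |
|night are message |
|  be you end run  |
|network been walk |
|  evening sound   |
|      guitar      |

Derivation:
Line 1: ['salty', 'version'] (min_width=13, slack=5)
Line 2: ['night', 'are', 'message'] (min_width=17, slack=1)
Line 3: ['be', 'you', 'end', 'run'] (min_width=14, slack=4)
Line 4: ['network', 'been', 'walk'] (min_width=17, slack=1)
Line 5: ['evening', 'sound'] (min_width=13, slack=5)
Line 6: ['guitar'] (min_width=6, slack=12)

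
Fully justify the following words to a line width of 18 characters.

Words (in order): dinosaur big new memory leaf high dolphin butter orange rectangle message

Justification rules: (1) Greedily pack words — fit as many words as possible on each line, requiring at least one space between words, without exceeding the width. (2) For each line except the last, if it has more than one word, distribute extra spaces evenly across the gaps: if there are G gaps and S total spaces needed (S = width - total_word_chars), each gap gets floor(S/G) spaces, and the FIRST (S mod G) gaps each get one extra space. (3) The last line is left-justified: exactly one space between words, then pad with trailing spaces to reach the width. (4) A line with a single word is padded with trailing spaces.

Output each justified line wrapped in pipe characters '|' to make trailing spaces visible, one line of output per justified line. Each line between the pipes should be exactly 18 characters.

Answer: |dinosaur  big  new|
|memory  leaf  high|
|dolphin     butter|
|orange   rectangle|
|message           |

Derivation:
Line 1: ['dinosaur', 'big', 'new'] (min_width=16, slack=2)
Line 2: ['memory', 'leaf', 'high'] (min_width=16, slack=2)
Line 3: ['dolphin', 'butter'] (min_width=14, slack=4)
Line 4: ['orange', 'rectangle'] (min_width=16, slack=2)
Line 5: ['message'] (min_width=7, slack=11)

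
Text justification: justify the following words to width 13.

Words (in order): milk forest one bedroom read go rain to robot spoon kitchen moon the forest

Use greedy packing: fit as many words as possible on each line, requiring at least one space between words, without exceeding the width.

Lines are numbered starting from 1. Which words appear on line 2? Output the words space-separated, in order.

Answer: one bedroom

Derivation:
Line 1: ['milk', 'forest'] (min_width=11, slack=2)
Line 2: ['one', 'bedroom'] (min_width=11, slack=2)
Line 3: ['read', 'go', 'rain'] (min_width=12, slack=1)
Line 4: ['to', 'robot'] (min_width=8, slack=5)
Line 5: ['spoon', 'kitchen'] (min_width=13, slack=0)
Line 6: ['moon', 'the'] (min_width=8, slack=5)
Line 7: ['forest'] (min_width=6, slack=7)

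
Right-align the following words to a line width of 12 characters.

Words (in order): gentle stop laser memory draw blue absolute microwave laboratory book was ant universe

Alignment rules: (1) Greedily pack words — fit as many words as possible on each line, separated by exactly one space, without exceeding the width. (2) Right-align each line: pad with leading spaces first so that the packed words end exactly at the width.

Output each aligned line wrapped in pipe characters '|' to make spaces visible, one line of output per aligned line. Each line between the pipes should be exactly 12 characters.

Line 1: ['gentle', 'stop'] (min_width=11, slack=1)
Line 2: ['laser', 'memory'] (min_width=12, slack=0)
Line 3: ['draw', 'blue'] (min_width=9, slack=3)
Line 4: ['absolute'] (min_width=8, slack=4)
Line 5: ['microwave'] (min_width=9, slack=3)
Line 6: ['laboratory'] (min_width=10, slack=2)
Line 7: ['book', 'was', 'ant'] (min_width=12, slack=0)
Line 8: ['universe'] (min_width=8, slack=4)

Answer: | gentle stop|
|laser memory|
|   draw blue|
|    absolute|
|   microwave|
|  laboratory|
|book was ant|
|    universe|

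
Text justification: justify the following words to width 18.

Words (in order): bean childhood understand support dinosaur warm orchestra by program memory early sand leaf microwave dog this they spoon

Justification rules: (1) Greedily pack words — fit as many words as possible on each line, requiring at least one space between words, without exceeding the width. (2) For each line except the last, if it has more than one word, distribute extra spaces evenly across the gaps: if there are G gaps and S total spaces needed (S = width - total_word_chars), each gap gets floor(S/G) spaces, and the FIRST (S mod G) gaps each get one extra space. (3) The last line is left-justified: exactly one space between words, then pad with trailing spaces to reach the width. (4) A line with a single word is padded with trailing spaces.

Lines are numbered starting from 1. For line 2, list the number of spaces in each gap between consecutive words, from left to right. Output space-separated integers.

Line 1: ['bean', 'childhood'] (min_width=14, slack=4)
Line 2: ['understand', 'support'] (min_width=18, slack=0)
Line 3: ['dinosaur', 'warm'] (min_width=13, slack=5)
Line 4: ['orchestra', 'by'] (min_width=12, slack=6)
Line 5: ['program', 'memory'] (min_width=14, slack=4)
Line 6: ['early', 'sand', 'leaf'] (min_width=15, slack=3)
Line 7: ['microwave', 'dog', 'this'] (min_width=18, slack=0)
Line 8: ['they', 'spoon'] (min_width=10, slack=8)

Answer: 1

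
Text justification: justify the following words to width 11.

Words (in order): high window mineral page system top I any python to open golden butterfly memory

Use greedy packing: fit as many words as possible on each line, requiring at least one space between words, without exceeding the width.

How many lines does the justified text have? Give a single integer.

Answer: 8

Derivation:
Line 1: ['high', 'window'] (min_width=11, slack=0)
Line 2: ['mineral'] (min_width=7, slack=4)
Line 3: ['page', 'system'] (min_width=11, slack=0)
Line 4: ['top', 'I', 'any'] (min_width=9, slack=2)
Line 5: ['python', 'to'] (min_width=9, slack=2)
Line 6: ['open', 'golden'] (min_width=11, slack=0)
Line 7: ['butterfly'] (min_width=9, slack=2)
Line 8: ['memory'] (min_width=6, slack=5)
Total lines: 8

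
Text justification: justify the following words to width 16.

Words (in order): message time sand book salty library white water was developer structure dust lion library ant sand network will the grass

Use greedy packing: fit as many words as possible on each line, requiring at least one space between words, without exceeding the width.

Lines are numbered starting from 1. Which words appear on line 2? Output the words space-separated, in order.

Answer: sand book salty

Derivation:
Line 1: ['message', 'time'] (min_width=12, slack=4)
Line 2: ['sand', 'book', 'salty'] (min_width=15, slack=1)
Line 3: ['library', 'white'] (min_width=13, slack=3)
Line 4: ['water', 'was'] (min_width=9, slack=7)
Line 5: ['developer'] (min_width=9, slack=7)
Line 6: ['structure', 'dust'] (min_width=14, slack=2)
Line 7: ['lion', 'library', 'ant'] (min_width=16, slack=0)
Line 8: ['sand', 'network'] (min_width=12, slack=4)
Line 9: ['will', 'the', 'grass'] (min_width=14, slack=2)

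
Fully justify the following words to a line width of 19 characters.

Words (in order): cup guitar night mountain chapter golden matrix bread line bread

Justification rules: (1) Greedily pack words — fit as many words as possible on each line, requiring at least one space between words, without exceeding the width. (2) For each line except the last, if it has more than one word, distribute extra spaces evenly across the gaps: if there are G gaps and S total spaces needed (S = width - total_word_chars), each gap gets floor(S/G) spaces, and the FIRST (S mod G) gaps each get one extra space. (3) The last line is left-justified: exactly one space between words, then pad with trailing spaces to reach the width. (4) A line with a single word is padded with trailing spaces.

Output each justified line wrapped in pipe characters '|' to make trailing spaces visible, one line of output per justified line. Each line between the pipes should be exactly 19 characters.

Answer: |cup   guitar  night|
|mountain    chapter|
|golden matrix bread|
|line bread         |

Derivation:
Line 1: ['cup', 'guitar', 'night'] (min_width=16, slack=3)
Line 2: ['mountain', 'chapter'] (min_width=16, slack=3)
Line 3: ['golden', 'matrix', 'bread'] (min_width=19, slack=0)
Line 4: ['line', 'bread'] (min_width=10, slack=9)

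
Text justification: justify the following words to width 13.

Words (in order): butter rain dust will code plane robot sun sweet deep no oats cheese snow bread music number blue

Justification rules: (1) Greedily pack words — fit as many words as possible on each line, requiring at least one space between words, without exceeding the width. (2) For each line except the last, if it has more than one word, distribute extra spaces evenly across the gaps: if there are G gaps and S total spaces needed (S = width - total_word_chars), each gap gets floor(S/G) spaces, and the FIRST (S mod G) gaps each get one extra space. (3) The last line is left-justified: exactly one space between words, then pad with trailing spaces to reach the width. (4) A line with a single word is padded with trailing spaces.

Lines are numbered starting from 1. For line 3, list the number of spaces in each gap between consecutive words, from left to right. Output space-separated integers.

Line 1: ['butter', 'rain'] (min_width=11, slack=2)
Line 2: ['dust', 'will'] (min_width=9, slack=4)
Line 3: ['code', 'plane'] (min_width=10, slack=3)
Line 4: ['robot', 'sun'] (min_width=9, slack=4)
Line 5: ['sweet', 'deep', 'no'] (min_width=13, slack=0)
Line 6: ['oats', 'cheese'] (min_width=11, slack=2)
Line 7: ['snow', 'bread'] (min_width=10, slack=3)
Line 8: ['music', 'number'] (min_width=12, slack=1)
Line 9: ['blue'] (min_width=4, slack=9)

Answer: 4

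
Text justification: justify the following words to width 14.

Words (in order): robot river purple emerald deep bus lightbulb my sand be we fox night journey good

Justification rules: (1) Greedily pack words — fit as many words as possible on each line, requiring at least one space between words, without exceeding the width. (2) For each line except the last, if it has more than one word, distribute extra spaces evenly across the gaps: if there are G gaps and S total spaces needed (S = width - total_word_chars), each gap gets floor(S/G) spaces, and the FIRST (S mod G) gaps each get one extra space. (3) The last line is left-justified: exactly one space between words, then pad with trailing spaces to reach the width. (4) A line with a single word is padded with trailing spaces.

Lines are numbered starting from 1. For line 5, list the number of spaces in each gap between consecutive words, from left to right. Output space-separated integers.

Answer: 1 1 1

Derivation:
Line 1: ['robot', 'river'] (min_width=11, slack=3)
Line 2: ['purple', 'emerald'] (min_width=14, slack=0)
Line 3: ['deep', 'bus'] (min_width=8, slack=6)
Line 4: ['lightbulb', 'my'] (min_width=12, slack=2)
Line 5: ['sand', 'be', 'we', 'fox'] (min_width=14, slack=0)
Line 6: ['night', 'journey'] (min_width=13, slack=1)
Line 7: ['good'] (min_width=4, slack=10)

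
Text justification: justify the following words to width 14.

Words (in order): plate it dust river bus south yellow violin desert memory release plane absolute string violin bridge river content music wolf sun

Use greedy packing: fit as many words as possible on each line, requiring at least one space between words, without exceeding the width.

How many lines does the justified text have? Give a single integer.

Answer: 10

Derivation:
Line 1: ['plate', 'it', 'dust'] (min_width=13, slack=1)
Line 2: ['river', 'bus'] (min_width=9, slack=5)
Line 3: ['south', 'yellow'] (min_width=12, slack=2)
Line 4: ['violin', 'desert'] (min_width=13, slack=1)
Line 5: ['memory', 'release'] (min_width=14, slack=0)
Line 6: ['plane', 'absolute'] (min_width=14, slack=0)
Line 7: ['string', 'violin'] (min_width=13, slack=1)
Line 8: ['bridge', 'river'] (min_width=12, slack=2)
Line 9: ['content', 'music'] (min_width=13, slack=1)
Line 10: ['wolf', 'sun'] (min_width=8, slack=6)
Total lines: 10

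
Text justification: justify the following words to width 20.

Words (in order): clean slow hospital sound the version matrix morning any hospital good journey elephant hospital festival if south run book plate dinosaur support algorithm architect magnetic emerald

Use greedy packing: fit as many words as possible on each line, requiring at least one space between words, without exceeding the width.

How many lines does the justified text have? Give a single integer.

Line 1: ['clean', 'slow', 'hospital'] (min_width=19, slack=1)
Line 2: ['sound', 'the', 'version'] (min_width=17, slack=3)
Line 3: ['matrix', 'morning', 'any'] (min_width=18, slack=2)
Line 4: ['hospital', 'good'] (min_width=13, slack=7)
Line 5: ['journey', 'elephant'] (min_width=16, slack=4)
Line 6: ['hospital', 'festival', 'if'] (min_width=20, slack=0)
Line 7: ['south', 'run', 'book', 'plate'] (min_width=20, slack=0)
Line 8: ['dinosaur', 'support'] (min_width=16, slack=4)
Line 9: ['algorithm', 'architect'] (min_width=19, slack=1)
Line 10: ['magnetic', 'emerald'] (min_width=16, slack=4)
Total lines: 10

Answer: 10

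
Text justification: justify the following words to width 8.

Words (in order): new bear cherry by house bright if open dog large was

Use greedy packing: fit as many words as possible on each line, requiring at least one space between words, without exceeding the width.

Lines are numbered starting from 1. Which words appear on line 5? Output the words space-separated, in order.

Line 1: ['new', 'bear'] (min_width=8, slack=0)
Line 2: ['cherry'] (min_width=6, slack=2)
Line 3: ['by', 'house'] (min_width=8, slack=0)
Line 4: ['bright'] (min_width=6, slack=2)
Line 5: ['if', 'open'] (min_width=7, slack=1)
Line 6: ['dog'] (min_width=3, slack=5)
Line 7: ['large'] (min_width=5, slack=3)
Line 8: ['was'] (min_width=3, slack=5)

Answer: if open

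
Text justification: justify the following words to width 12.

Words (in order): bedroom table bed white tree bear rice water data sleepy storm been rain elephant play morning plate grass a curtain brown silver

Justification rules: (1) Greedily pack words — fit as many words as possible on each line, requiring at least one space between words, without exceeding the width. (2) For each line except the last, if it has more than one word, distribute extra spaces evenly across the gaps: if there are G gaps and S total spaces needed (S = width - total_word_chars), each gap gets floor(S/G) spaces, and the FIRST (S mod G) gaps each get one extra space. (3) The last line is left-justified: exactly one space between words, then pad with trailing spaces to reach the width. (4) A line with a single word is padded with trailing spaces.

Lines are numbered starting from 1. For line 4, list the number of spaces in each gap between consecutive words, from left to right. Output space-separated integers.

Line 1: ['bedroom'] (min_width=7, slack=5)
Line 2: ['table', 'bed'] (min_width=9, slack=3)
Line 3: ['white', 'tree'] (min_width=10, slack=2)
Line 4: ['bear', 'rice'] (min_width=9, slack=3)
Line 5: ['water', 'data'] (min_width=10, slack=2)
Line 6: ['sleepy', 'storm'] (min_width=12, slack=0)
Line 7: ['been', 'rain'] (min_width=9, slack=3)
Line 8: ['elephant'] (min_width=8, slack=4)
Line 9: ['play', 'morning'] (min_width=12, slack=0)
Line 10: ['plate', 'grass'] (min_width=11, slack=1)
Line 11: ['a', 'curtain'] (min_width=9, slack=3)
Line 12: ['brown', 'silver'] (min_width=12, slack=0)

Answer: 4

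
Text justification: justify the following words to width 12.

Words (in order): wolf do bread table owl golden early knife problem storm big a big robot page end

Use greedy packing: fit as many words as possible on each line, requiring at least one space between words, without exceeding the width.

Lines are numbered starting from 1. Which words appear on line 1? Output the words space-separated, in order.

Answer: wolf do

Derivation:
Line 1: ['wolf', 'do'] (min_width=7, slack=5)
Line 2: ['bread', 'table'] (min_width=11, slack=1)
Line 3: ['owl', 'golden'] (min_width=10, slack=2)
Line 4: ['early', 'knife'] (min_width=11, slack=1)
Line 5: ['problem'] (min_width=7, slack=5)
Line 6: ['storm', 'big', 'a'] (min_width=11, slack=1)
Line 7: ['big', 'robot'] (min_width=9, slack=3)
Line 8: ['page', 'end'] (min_width=8, slack=4)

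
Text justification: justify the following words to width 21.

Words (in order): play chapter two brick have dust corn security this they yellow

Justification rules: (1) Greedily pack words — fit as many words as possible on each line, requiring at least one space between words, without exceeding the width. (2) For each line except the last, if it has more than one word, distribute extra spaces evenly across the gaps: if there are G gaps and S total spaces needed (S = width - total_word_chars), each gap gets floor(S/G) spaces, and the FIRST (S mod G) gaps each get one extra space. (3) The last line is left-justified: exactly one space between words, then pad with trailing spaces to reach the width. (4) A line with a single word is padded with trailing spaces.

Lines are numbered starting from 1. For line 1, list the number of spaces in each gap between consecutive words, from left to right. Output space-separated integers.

Answer: 4 3

Derivation:
Line 1: ['play', 'chapter', 'two'] (min_width=16, slack=5)
Line 2: ['brick', 'have', 'dust', 'corn'] (min_width=20, slack=1)
Line 3: ['security', 'this', 'they'] (min_width=18, slack=3)
Line 4: ['yellow'] (min_width=6, slack=15)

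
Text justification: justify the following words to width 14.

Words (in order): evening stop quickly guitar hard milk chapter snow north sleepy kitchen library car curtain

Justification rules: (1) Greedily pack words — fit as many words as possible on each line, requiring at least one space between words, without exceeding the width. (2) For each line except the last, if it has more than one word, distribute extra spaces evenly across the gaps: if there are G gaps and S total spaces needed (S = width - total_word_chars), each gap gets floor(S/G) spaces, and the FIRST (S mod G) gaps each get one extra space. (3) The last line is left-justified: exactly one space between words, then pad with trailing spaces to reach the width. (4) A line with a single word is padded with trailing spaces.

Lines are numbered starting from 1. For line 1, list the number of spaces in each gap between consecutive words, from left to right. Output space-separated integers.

Answer: 3

Derivation:
Line 1: ['evening', 'stop'] (min_width=12, slack=2)
Line 2: ['quickly', 'guitar'] (min_width=14, slack=0)
Line 3: ['hard', 'milk'] (min_width=9, slack=5)
Line 4: ['chapter', 'snow'] (min_width=12, slack=2)
Line 5: ['north', 'sleepy'] (min_width=12, slack=2)
Line 6: ['kitchen'] (min_width=7, slack=7)
Line 7: ['library', 'car'] (min_width=11, slack=3)
Line 8: ['curtain'] (min_width=7, slack=7)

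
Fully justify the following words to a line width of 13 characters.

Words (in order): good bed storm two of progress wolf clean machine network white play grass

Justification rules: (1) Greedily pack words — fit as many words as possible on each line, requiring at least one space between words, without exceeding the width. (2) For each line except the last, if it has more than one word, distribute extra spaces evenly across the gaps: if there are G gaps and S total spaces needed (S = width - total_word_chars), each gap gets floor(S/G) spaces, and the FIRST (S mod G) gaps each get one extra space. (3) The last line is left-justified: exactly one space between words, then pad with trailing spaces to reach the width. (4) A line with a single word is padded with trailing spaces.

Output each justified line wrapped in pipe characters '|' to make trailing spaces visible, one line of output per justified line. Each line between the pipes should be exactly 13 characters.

Line 1: ['good', 'bed'] (min_width=8, slack=5)
Line 2: ['storm', 'two', 'of'] (min_width=12, slack=1)
Line 3: ['progress', 'wolf'] (min_width=13, slack=0)
Line 4: ['clean', 'machine'] (min_width=13, slack=0)
Line 5: ['network', 'white'] (min_width=13, slack=0)
Line 6: ['play', 'grass'] (min_width=10, slack=3)

Answer: |good      bed|
|storm  two of|
|progress wolf|
|clean machine|
|network white|
|play grass   |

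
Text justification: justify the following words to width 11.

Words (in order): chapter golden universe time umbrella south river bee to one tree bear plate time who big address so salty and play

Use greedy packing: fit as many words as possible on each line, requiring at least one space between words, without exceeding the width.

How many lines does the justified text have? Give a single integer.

Answer: 13

Derivation:
Line 1: ['chapter'] (min_width=7, slack=4)
Line 2: ['golden'] (min_width=6, slack=5)
Line 3: ['universe'] (min_width=8, slack=3)
Line 4: ['time'] (min_width=4, slack=7)
Line 5: ['umbrella'] (min_width=8, slack=3)
Line 6: ['south', 'river'] (min_width=11, slack=0)
Line 7: ['bee', 'to', 'one'] (min_width=10, slack=1)
Line 8: ['tree', 'bear'] (min_width=9, slack=2)
Line 9: ['plate', 'time'] (min_width=10, slack=1)
Line 10: ['who', 'big'] (min_width=7, slack=4)
Line 11: ['address', 'so'] (min_width=10, slack=1)
Line 12: ['salty', 'and'] (min_width=9, slack=2)
Line 13: ['play'] (min_width=4, slack=7)
Total lines: 13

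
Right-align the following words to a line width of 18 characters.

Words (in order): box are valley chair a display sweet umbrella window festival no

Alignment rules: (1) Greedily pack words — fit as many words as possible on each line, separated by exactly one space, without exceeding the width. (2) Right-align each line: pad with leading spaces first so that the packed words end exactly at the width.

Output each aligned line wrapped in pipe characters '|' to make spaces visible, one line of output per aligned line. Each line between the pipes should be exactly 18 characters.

Line 1: ['box', 'are', 'valley'] (min_width=14, slack=4)
Line 2: ['chair', 'a', 'display'] (min_width=15, slack=3)
Line 3: ['sweet', 'umbrella'] (min_width=14, slack=4)
Line 4: ['window', 'festival', 'no'] (min_width=18, slack=0)

Answer: |    box are valley|
|   chair a display|
|    sweet umbrella|
|window festival no|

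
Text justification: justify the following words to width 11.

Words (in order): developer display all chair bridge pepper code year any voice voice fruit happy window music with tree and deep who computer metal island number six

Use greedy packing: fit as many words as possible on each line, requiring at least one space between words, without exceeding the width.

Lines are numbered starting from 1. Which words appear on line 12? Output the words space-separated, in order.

Line 1: ['developer'] (min_width=9, slack=2)
Line 2: ['display', 'all'] (min_width=11, slack=0)
Line 3: ['chair'] (min_width=5, slack=6)
Line 4: ['bridge'] (min_width=6, slack=5)
Line 5: ['pepper', 'code'] (min_width=11, slack=0)
Line 6: ['year', 'any'] (min_width=8, slack=3)
Line 7: ['voice', 'voice'] (min_width=11, slack=0)
Line 8: ['fruit', 'happy'] (min_width=11, slack=0)
Line 9: ['window'] (min_width=6, slack=5)
Line 10: ['music', 'with'] (min_width=10, slack=1)
Line 11: ['tree', 'and'] (min_width=8, slack=3)
Line 12: ['deep', 'who'] (min_width=8, slack=3)
Line 13: ['computer'] (min_width=8, slack=3)
Line 14: ['metal'] (min_width=5, slack=6)
Line 15: ['island'] (min_width=6, slack=5)
Line 16: ['number', 'six'] (min_width=10, slack=1)

Answer: deep who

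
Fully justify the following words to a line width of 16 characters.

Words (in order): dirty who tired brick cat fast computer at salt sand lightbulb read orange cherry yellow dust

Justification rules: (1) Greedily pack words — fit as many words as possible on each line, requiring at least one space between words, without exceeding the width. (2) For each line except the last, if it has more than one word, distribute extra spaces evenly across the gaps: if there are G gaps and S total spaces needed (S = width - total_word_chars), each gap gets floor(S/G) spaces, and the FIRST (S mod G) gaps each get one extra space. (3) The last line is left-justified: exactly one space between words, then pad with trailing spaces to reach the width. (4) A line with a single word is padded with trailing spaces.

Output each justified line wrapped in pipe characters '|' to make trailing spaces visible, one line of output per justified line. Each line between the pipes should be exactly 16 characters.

Line 1: ['dirty', 'who', 'tired'] (min_width=15, slack=1)
Line 2: ['brick', 'cat', 'fast'] (min_width=14, slack=2)
Line 3: ['computer', 'at', 'salt'] (min_width=16, slack=0)
Line 4: ['sand', 'lightbulb'] (min_width=14, slack=2)
Line 5: ['read', 'orange'] (min_width=11, slack=5)
Line 6: ['cherry', 'yellow'] (min_width=13, slack=3)
Line 7: ['dust'] (min_width=4, slack=12)

Answer: |dirty  who tired|
|brick  cat  fast|
|computer at salt|
|sand   lightbulb|
|read      orange|
|cherry    yellow|
|dust            |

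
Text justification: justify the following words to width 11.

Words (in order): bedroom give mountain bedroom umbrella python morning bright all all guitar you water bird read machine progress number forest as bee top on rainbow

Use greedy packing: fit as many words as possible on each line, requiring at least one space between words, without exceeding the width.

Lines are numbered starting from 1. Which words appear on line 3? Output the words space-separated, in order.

Line 1: ['bedroom'] (min_width=7, slack=4)
Line 2: ['give'] (min_width=4, slack=7)
Line 3: ['mountain'] (min_width=8, slack=3)
Line 4: ['bedroom'] (min_width=7, slack=4)
Line 5: ['umbrella'] (min_width=8, slack=3)
Line 6: ['python'] (min_width=6, slack=5)
Line 7: ['morning'] (min_width=7, slack=4)
Line 8: ['bright', 'all'] (min_width=10, slack=1)
Line 9: ['all', 'guitar'] (min_width=10, slack=1)
Line 10: ['you', 'water'] (min_width=9, slack=2)
Line 11: ['bird', 'read'] (min_width=9, slack=2)
Line 12: ['machine'] (min_width=7, slack=4)
Line 13: ['progress'] (min_width=8, slack=3)
Line 14: ['number'] (min_width=6, slack=5)
Line 15: ['forest', 'as'] (min_width=9, slack=2)
Line 16: ['bee', 'top', 'on'] (min_width=10, slack=1)
Line 17: ['rainbow'] (min_width=7, slack=4)

Answer: mountain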